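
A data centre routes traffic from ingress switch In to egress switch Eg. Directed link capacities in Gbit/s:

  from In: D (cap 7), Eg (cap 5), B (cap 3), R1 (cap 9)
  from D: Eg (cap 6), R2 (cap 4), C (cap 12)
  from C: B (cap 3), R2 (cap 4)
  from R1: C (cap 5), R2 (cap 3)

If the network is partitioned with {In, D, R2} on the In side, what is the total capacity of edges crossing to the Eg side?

Edges leaving {In, D, R2}: In→B (3), In→R1 (9), In→Eg (5), D→C (12), D→Eg (6).
Cut capacity = 3 + 9 + 5 + 12 + 6 = 35.

35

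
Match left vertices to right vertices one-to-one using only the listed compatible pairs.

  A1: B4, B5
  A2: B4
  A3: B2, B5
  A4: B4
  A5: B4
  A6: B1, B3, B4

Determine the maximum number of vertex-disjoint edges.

4

Unit-capacity flow: source→left, listed edges, right→sink; max matching = max flow.
Augmenting path A1→B4 (+1); matched 1.
Augmenting path A3→B2 (+1); matched 2.
Augmenting path A6→B1 (+1); matched 3.
Augmenting path A2→B4→A1→B5 (+1); matched 4.
No augmenting path remains; maximum matching = 4.
König certificate: {A1, A3, A6, B4} is a vertex cover of size 4 (every listed pair touches it), so no matching can be larger.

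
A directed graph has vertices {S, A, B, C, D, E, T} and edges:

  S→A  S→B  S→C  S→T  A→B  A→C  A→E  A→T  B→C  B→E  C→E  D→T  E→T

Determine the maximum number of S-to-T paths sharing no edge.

Assign every edge capacity 1; by Menger, the answer equals the max flow.
Path S→T (+1); total 1.
Path S→A→T (+1); total 2.
Path S→B→E→T (+1); total 3.
No residual S→T path; max flow = 3.
Certifying cut of size 3: {E→T, S→A, S→T}.

3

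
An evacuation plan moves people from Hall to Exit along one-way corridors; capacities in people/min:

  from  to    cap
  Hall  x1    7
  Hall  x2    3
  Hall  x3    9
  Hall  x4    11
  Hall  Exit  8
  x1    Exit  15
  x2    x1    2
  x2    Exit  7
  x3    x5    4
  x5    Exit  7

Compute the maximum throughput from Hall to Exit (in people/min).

Augment Hall→Exit: bottleneck 8, flow now 8.
Augment Hall→x1→Exit: bottleneck 7, flow now 15.
Augment Hall→x2→Exit: bottleneck 3, flow now 18.
Augment Hall→x3→x5→Exit: bottleneck 4, flow now 22.
No augmenting path remains; maximum flow = 22.
In the residual graph, reachable from Hall: {Hall, x3, x4}.
Min-cut edges: Hall→x1 (7), Hall→x2 (3), Hall→Exit (8), x3→x5 (4); capacity 7 + 3 + 8 + 4 = 22.
This cut is saturated, so no flow can exceed 22.

22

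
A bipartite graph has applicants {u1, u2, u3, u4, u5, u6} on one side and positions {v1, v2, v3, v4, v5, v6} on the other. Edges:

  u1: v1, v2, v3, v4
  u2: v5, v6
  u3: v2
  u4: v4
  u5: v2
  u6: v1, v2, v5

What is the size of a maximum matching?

Unit-capacity flow: source→left, listed edges, right→sink; max matching = max flow.
Augmenting path u1→v1 (+1); matched 1.
Augmenting path u2→v5 (+1); matched 2.
Augmenting path u3→v2 (+1); matched 3.
Augmenting path u4→v4 (+1); matched 4.
Augmenting path u6→v1→u1→v3 (+1); matched 5.
No augmenting path remains; maximum matching = 5.
König certificate: {u1, u2, u4, u6, v2} is a vertex cover of size 5 (every listed pair touches it), so no matching can be larger.

5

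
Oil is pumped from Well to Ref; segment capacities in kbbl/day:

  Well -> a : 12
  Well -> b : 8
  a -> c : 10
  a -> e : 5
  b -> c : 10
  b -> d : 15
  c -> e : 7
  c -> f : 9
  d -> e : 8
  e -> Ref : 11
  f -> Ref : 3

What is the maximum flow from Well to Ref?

Augment Well→a→e→Ref: bottleneck 5, flow now 5.
Augment Well→a→c→e→Ref: bottleneck 6, flow now 11.
Augment Well→a→c→f→Ref: bottleneck 1, flow now 12.
Augment Well→b→c→f→Ref: bottleneck 2, flow now 14.
No augmenting path remains; maximum flow = 14.
In the residual graph, reachable from Well: {Well, a, b, c, d, e, f}.
Min-cut edges: e→Ref (11), f→Ref (3); capacity 11 + 3 = 14.
This cut is saturated, so no flow can exceed 14.

14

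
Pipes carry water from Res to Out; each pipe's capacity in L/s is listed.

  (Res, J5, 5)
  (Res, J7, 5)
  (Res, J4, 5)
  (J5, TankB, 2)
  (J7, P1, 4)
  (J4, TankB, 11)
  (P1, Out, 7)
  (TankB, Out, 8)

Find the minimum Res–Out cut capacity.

11

Augment Res→J5→TankB→Out: bottleneck 2, flow now 2.
Augment Res→J7→P1→Out: bottleneck 4, flow now 6.
Augment Res→J4→TankB→Out: bottleneck 5, flow now 11.
No augmenting path remains; maximum flow = 11.
By max-flow min-cut, the minimum cut capacity equals the max flow.
In the residual graph, reachable from Res: {Res, J5, J7}.
Min-cut edges: Res→J4 (5), J5→TankB (2), J7→P1 (4); capacity 5 + 2 + 4 = 11.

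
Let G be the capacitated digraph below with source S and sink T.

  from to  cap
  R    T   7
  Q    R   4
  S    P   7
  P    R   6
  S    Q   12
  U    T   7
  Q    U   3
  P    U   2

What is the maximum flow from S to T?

Augment S→P→R→T: bottleneck 6, flow now 6.
Augment S→P→U→T: bottleneck 1, flow now 7.
Augment S→Q→R→T: bottleneck 1, flow now 8.
Augment S→Q→U→T: bottleneck 3, flow now 11.
Augment S→Q→R→P→U→T: bottleneck 1, flow now 12. (uses reverse residual edge)
No augmenting path remains; maximum flow = 12.
In the residual graph, reachable from S: {S, P, Q, R}.
Min-cut edges: P→U (2), Q→U (3), R→T (7); capacity 2 + 3 + 7 = 12.
This cut is saturated, so no flow can exceed 12.

12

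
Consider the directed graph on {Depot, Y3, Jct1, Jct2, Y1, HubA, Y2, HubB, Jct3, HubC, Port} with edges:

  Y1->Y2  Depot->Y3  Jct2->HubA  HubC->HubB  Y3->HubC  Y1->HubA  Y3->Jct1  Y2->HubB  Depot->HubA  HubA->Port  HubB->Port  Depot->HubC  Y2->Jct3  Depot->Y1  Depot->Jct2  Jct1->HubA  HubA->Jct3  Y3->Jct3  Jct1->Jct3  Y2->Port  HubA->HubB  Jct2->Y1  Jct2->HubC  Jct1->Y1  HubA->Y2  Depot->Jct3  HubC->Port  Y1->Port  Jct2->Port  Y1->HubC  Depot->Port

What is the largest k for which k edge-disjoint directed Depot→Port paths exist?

6

Assign every edge capacity 1; by Menger, the answer equals the max flow.
Path Depot→Port (+1); total 1.
Path Depot→Jct2→Port (+1); total 2.
Path Depot→Y1→Port (+1); total 3.
Path Depot→HubA→Port (+1); total 4.
Path Depot→HubC→Port (+1); total 5.
Path Depot→Y3→HubC→HubB→Port (+1); total 6.
No residual Depot→Port path; max flow = 6.
Certifying cut of size 6: {Depot→HubA, Depot→HubC, Depot→Jct2, Depot→Port, Depot→Y1, Depot→Y3}.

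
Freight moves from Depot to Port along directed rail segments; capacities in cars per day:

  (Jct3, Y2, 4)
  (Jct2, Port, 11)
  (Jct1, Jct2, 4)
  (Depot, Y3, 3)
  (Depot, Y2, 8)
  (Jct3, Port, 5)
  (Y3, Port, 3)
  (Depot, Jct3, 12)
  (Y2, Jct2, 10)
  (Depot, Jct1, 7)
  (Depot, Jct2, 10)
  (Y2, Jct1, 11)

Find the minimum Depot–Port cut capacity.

19

Augment Depot→Jct3→Port: bottleneck 5, flow now 5.
Augment Depot→Y3→Port: bottleneck 3, flow now 8.
Augment Depot→Jct2→Port: bottleneck 10, flow now 18.
Augment Depot→Y2→Jct2→Port: bottleneck 1, flow now 19.
No augmenting path remains; maximum flow = 19.
By max-flow min-cut, the minimum cut capacity equals the max flow.
In the residual graph, reachable from Depot: {Depot, Jct3, Y2, Jct1, Jct2}.
Min-cut edges: Depot→Y3 (3), Jct3→Port (5), Jct2→Port (11); capacity 3 + 5 + 11 = 19.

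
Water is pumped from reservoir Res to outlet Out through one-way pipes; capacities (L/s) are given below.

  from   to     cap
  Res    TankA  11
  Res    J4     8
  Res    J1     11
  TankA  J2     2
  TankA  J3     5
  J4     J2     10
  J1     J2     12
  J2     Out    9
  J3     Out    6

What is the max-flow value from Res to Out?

Augment Res→TankA→J2→Out: bottleneck 2, flow now 2.
Augment Res→TankA→J3→Out: bottleneck 5, flow now 7.
Augment Res→J4→J2→Out: bottleneck 7, flow now 14.
No augmenting path remains; maximum flow = 14.
In the residual graph, reachable from Res: {Res, TankA, J4, J1, J2}.
Min-cut edges: TankA→J3 (5), J2→Out (9); capacity 5 + 9 = 14.
This cut is saturated, so no flow can exceed 14.

14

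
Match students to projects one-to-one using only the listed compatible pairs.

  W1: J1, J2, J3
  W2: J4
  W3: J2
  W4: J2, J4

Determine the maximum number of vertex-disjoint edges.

3

Unit-capacity flow: source→left, listed edges, right→sink; max matching = max flow.
Augmenting path W1→J1 (+1); matched 1.
Augmenting path W2→J4 (+1); matched 2.
Augmenting path W3→J2 (+1); matched 3.
No augmenting path remains; maximum matching = 3.
König certificate: {W1, J2, J4} is a vertex cover of size 3 (every listed pair touches it), so no matching can be larger.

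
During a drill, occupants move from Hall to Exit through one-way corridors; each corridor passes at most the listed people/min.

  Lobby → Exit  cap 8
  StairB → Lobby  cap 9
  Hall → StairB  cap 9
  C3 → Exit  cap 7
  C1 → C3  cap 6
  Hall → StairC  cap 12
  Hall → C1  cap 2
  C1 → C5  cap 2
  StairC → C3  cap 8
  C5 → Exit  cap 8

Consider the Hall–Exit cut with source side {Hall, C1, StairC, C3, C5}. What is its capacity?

Edges leaving {Hall, C1, StairC, C3, C5}: Hall→StairB (9), C3→Exit (7), C5→Exit (8).
Cut capacity = 9 + 7 + 8 = 24.

24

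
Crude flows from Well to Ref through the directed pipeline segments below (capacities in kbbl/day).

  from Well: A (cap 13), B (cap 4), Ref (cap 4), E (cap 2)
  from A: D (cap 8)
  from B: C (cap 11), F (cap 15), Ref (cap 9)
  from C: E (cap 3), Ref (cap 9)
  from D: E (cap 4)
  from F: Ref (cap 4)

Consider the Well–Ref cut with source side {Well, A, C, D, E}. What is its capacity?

17

Edges leaving {Well, A, C, D, E}: Well→B (4), Well→Ref (4), C→Ref (9).
Cut capacity = 4 + 4 + 9 = 17.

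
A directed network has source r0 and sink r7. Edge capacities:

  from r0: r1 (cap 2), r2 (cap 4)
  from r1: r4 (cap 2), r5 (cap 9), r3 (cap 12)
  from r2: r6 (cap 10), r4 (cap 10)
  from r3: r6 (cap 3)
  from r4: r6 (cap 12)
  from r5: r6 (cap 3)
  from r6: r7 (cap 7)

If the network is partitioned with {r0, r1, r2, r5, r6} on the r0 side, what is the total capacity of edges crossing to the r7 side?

Edges leaving {r0, r1, r2, r5, r6}: r1→r3 (12), r1→r4 (2), r2→r4 (10), r6→r7 (7).
Cut capacity = 12 + 2 + 10 + 7 = 31.

31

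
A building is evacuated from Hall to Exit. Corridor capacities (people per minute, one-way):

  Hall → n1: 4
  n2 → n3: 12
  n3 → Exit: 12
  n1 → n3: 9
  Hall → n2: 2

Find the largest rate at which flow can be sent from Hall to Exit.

Augment Hall→n1→n3→Exit: bottleneck 4, flow now 4.
Augment Hall→n2→n3→Exit: bottleneck 2, flow now 6.
No augmenting path remains; maximum flow = 6.
In the residual graph, reachable from Hall: {Hall}.
Min-cut edges: Hall→n1 (4), Hall→n2 (2); capacity 4 + 2 = 6.
This cut is saturated, so no flow can exceed 6.

6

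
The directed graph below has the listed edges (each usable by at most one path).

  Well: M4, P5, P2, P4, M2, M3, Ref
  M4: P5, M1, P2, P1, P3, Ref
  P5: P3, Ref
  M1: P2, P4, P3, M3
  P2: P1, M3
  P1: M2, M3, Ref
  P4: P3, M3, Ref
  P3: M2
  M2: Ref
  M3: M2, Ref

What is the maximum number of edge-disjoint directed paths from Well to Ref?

7

Assign every edge capacity 1; by Menger, the answer equals the max flow.
Path Well→Ref (+1); total 1.
Path Well→M4→Ref (+1); total 2.
Path Well→P5→Ref (+1); total 3.
Path Well→P4→Ref (+1); total 4.
Path Well→M2→Ref (+1); total 5.
Path Well→M3→Ref (+1); total 6.
Path Well→P2→P1→Ref (+1); total 7.
No residual Well→Ref path; max flow = 7.
Certifying cut of size 7: {Well→M2, Well→M3, Well→M4, Well→P2, Well→P4, Well→P5, Well→Ref}.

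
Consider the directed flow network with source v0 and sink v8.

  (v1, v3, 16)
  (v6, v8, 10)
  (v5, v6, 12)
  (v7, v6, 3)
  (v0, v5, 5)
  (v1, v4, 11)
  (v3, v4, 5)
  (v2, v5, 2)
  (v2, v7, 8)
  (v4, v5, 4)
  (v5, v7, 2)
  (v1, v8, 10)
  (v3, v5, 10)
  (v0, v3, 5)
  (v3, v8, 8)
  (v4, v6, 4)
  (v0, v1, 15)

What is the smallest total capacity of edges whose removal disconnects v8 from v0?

Augment v0→v1→v8: bottleneck 10, flow now 10.
Augment v0→v3→v8: bottleneck 5, flow now 15.
Augment v0→v1→v3→v8: bottleneck 3, flow now 18.
Augment v0→v5→v6→v8: bottleneck 5, flow now 23.
Augment v0→v1→v4→v6→v8: bottleneck 2, flow now 25.
No augmenting path remains; maximum flow = 25.
By max-flow min-cut, the minimum cut capacity equals the max flow.
In the residual graph, reachable from v0: {v0}.
Min-cut edges: v0→v1 (15), v0→v3 (5), v0→v5 (5); capacity 15 + 5 + 5 = 25.

25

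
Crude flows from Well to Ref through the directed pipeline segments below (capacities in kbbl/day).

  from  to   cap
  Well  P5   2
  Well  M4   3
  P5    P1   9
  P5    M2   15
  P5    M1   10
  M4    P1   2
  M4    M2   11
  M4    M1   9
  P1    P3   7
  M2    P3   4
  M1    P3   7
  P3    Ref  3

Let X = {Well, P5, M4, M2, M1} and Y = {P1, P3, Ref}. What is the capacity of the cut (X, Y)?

22

Edges leaving {Well, P5, M4, M2, M1}: P5→P1 (9), M4→P1 (2), M2→P3 (4), M1→P3 (7).
Cut capacity = 9 + 2 + 4 + 7 = 22.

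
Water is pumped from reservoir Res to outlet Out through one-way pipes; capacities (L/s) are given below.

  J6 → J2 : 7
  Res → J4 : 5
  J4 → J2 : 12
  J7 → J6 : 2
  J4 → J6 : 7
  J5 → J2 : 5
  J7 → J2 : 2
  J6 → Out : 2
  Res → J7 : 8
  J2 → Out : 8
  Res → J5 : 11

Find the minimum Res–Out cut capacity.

Augment Res→J7→J2→Out: bottleneck 2, flow now 2.
Augment Res→J7→J6→Out: bottleneck 2, flow now 4.
Augment Res→J5→J2→Out: bottleneck 5, flow now 9.
Augment Res→J4→J2→Out: bottleneck 1, flow now 10.
No augmenting path remains; maximum flow = 10.
By max-flow min-cut, the minimum cut capacity equals the max flow.
In the residual graph, reachable from Res: {Res, J7, J5, J4, J2, J6}.
Min-cut edges: J2→Out (8), J6→Out (2); capacity 8 + 2 = 10.

10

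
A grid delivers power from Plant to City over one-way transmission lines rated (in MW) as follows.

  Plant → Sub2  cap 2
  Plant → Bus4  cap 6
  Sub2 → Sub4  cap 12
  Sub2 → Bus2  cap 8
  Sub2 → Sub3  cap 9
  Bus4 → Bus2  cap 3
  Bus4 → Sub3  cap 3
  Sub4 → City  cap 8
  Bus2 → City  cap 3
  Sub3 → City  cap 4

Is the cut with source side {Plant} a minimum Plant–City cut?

Given cut capacity: 2 + 6 = 8.
Augment Plant→Sub2→Sub4→City: bottleneck 2, flow now 2.
Augment Plant→Bus4→Bus2→City: bottleneck 3, flow now 5.
Augment Plant→Bus4→Sub3→City: bottleneck 3, flow now 8.
No augmenting path remains; maximum flow = 8.
Cut capacity 8 equals the max flow, so it is a minimum cut.

Yes — it is a minimum cut (capacity 8).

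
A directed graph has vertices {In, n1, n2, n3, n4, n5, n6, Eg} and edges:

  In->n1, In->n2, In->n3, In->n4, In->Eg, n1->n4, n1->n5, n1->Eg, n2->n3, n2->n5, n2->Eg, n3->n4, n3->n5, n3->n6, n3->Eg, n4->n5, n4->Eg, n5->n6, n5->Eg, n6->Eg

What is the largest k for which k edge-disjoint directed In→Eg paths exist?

Assign every edge capacity 1; by Menger, the answer equals the max flow.
Path In→Eg (+1); total 1.
Path In→n1→Eg (+1); total 2.
Path In→n2→Eg (+1); total 3.
Path In→n3→Eg (+1); total 4.
Path In→n4→Eg (+1); total 5.
No residual In→Eg path; max flow = 5.
Certifying cut of size 5: {In→Eg, In→n1, In→n2, In→n3, In→n4}.

5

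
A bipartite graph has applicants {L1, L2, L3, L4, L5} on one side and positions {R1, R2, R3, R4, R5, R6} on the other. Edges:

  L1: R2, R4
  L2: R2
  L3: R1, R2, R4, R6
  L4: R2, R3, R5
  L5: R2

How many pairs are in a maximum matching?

4

Unit-capacity flow: source→left, listed edges, right→sink; max matching = max flow.
Augmenting path L1→R2 (+1); matched 1.
Augmenting path L3→R1 (+1); matched 2.
Augmenting path L4→R3 (+1); matched 3.
Augmenting path L2→R2→L1→R4 (+1); matched 4.
No augmenting path remains; maximum matching = 4.
König certificate: {L1, L3, L4, R2} is a vertex cover of size 4 (every listed pair touches it), so no matching can be larger.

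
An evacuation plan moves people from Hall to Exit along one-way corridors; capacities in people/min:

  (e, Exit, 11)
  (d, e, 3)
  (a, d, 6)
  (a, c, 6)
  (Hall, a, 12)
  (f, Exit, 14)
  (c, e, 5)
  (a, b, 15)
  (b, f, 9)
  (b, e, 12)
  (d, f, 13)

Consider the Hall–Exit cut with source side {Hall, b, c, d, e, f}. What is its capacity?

Edges leaving {Hall, b, c, d, e, f}: Hall→a (12), e→Exit (11), f→Exit (14).
Cut capacity = 12 + 11 + 14 = 37.

37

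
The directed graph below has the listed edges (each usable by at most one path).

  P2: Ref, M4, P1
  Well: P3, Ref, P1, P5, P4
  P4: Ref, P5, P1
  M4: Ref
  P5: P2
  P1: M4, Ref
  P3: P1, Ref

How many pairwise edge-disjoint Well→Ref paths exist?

Assign every edge capacity 1; by Menger, the answer equals the max flow.
Path Well→Ref (+1); total 1.
Path Well→P3→Ref (+1); total 2.
Path Well→P4→Ref (+1); total 3.
Path Well→P1→Ref (+1); total 4.
Path Well→P5→P2→Ref (+1); total 5.
No residual Well→Ref path; max flow = 5.
Certifying cut of size 5: {Well→P1, Well→P3, Well→P4, Well→P5, Well→Ref}.

5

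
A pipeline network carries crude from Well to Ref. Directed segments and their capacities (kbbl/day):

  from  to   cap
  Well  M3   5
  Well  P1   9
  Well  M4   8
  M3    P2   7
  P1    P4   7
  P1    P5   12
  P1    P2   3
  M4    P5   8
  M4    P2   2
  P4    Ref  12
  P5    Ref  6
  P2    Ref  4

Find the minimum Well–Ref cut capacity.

17

Augment Well→M3→P2→Ref: bottleneck 4, flow now 4.
Augment Well→P1→P4→Ref: bottleneck 7, flow now 11.
Augment Well→P1→P5→Ref: bottleneck 2, flow now 13.
Augment Well→M4→P5→Ref: bottleneck 4, flow now 17.
No augmenting path remains; maximum flow = 17.
By max-flow min-cut, the minimum cut capacity equals the max flow.
In the residual graph, reachable from Well: {Well, M3, P1, M4, P5, P2}.
Min-cut edges: P1→P4 (7), P5→Ref (6), P2→Ref (4); capacity 7 + 6 + 4 = 17.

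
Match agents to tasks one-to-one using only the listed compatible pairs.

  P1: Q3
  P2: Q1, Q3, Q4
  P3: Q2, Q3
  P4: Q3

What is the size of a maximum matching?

3

Unit-capacity flow: source→left, listed edges, right→sink; max matching = max flow.
Augmenting path P1→Q3 (+1); matched 1.
Augmenting path P2→Q1 (+1); matched 2.
Augmenting path P3→Q2 (+1); matched 3.
No augmenting path remains; maximum matching = 3.
König certificate: {P2, P3, Q3} is a vertex cover of size 3 (every listed pair touches it), so no matching can be larger.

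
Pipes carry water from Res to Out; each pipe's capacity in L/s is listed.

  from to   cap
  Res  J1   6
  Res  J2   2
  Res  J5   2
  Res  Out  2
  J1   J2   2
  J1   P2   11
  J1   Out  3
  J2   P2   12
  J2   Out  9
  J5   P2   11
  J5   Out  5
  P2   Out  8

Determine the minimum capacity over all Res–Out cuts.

Augment Res→Out: bottleneck 2, flow now 2.
Augment Res→J1→Out: bottleneck 3, flow now 5.
Augment Res→J2→Out: bottleneck 2, flow now 7.
Augment Res→J5→Out: bottleneck 2, flow now 9.
Augment Res→J1→J2→Out: bottleneck 2, flow now 11.
Augment Res→J1→P2→Out: bottleneck 1, flow now 12.
No augmenting path remains; maximum flow = 12.
By max-flow min-cut, the minimum cut capacity equals the max flow.
In the residual graph, reachable from Res: {Res}.
Min-cut edges: Res→J1 (6), Res→J2 (2), Res→J5 (2), Res→Out (2); capacity 6 + 2 + 2 + 2 = 12.

12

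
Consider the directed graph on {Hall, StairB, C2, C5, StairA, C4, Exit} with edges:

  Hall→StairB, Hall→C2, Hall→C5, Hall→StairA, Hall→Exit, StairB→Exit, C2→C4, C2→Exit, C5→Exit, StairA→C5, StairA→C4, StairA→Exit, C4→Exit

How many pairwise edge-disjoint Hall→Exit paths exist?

5

Assign every edge capacity 1; by Menger, the answer equals the max flow.
Path Hall→Exit (+1); total 1.
Path Hall→StairB→Exit (+1); total 2.
Path Hall→C2→Exit (+1); total 3.
Path Hall→C5→Exit (+1); total 4.
Path Hall→StairA→Exit (+1); total 5.
No residual Hall→Exit path; max flow = 5.
Certifying cut of size 5: {Hall→C2, Hall→C5, Hall→Exit, Hall→StairA, Hall→StairB}.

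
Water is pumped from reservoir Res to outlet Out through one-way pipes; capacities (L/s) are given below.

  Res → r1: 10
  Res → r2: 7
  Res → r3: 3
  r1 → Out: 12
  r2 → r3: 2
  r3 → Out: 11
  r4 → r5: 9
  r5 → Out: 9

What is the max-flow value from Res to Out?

15

Augment Res→r1→Out: bottleneck 10, flow now 10.
Augment Res→r3→Out: bottleneck 3, flow now 13.
Augment Res→r2→r3→Out: bottleneck 2, flow now 15.
No augmenting path remains; maximum flow = 15.
In the residual graph, reachable from Res: {Res, r2}.
Min-cut edges: Res→r1 (10), Res→r3 (3), r2→r3 (2); capacity 10 + 3 + 2 = 15.
This cut is saturated, so no flow can exceed 15.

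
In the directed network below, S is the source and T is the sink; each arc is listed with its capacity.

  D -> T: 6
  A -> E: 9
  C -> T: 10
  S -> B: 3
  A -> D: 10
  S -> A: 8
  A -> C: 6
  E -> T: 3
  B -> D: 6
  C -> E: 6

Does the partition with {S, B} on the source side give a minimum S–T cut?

No — its capacity is 14, but the minimum cut has capacity 11.

Given cut capacity: 8 + 6 = 14.
Augment S→A→C→T: bottleneck 6, flow now 6.
Augment S→A→D→T: bottleneck 2, flow now 8.
Augment S→B→D→T: bottleneck 3, flow now 11.
No augmenting path remains; maximum flow = 11.
In the residual graph, reachable from S: {S}.
Min-cut edges: S→A (8), S→B (3); capacity 8 + 3 = 11.
Cut capacity 14 exceeds the max flow 11, so it is not minimum.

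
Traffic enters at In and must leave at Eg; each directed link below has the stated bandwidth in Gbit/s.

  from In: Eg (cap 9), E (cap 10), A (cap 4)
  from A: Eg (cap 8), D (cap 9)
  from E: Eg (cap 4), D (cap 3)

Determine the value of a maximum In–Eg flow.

17

Augment In→Eg: bottleneck 9, flow now 9.
Augment In→A→Eg: bottleneck 4, flow now 13.
Augment In→E→Eg: bottleneck 4, flow now 17.
No augmenting path remains; maximum flow = 17.
In the residual graph, reachable from In: {In, E, D}.
Min-cut edges: In→A (4), In→Eg (9), E→Eg (4); capacity 4 + 9 + 4 = 17.
This cut is saturated, so no flow can exceed 17.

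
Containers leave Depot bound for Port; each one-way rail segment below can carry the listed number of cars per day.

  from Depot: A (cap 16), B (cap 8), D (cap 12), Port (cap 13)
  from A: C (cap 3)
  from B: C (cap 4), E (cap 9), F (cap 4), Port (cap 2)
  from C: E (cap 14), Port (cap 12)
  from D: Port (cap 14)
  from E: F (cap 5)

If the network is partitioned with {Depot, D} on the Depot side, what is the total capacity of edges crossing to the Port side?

Edges leaving {Depot, D}: Depot→A (16), Depot→B (8), Depot→Port (13), D→Port (14).
Cut capacity = 16 + 8 + 13 + 14 = 51.

51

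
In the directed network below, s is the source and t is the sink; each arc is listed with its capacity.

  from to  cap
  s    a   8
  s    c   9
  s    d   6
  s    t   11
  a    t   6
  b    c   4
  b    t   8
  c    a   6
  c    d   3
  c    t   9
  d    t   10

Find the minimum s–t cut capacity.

Augment s→t: bottleneck 11, flow now 11.
Augment s→a→t: bottleneck 6, flow now 17.
Augment s→c→t: bottleneck 9, flow now 26.
Augment s→d→t: bottleneck 6, flow now 32.
No augmenting path remains; maximum flow = 32.
By max-flow min-cut, the minimum cut capacity equals the max flow.
In the residual graph, reachable from s: {s, a}.
Min-cut edges: s→c (9), s→d (6), s→t (11), a→t (6); capacity 9 + 6 + 11 + 6 = 32.

32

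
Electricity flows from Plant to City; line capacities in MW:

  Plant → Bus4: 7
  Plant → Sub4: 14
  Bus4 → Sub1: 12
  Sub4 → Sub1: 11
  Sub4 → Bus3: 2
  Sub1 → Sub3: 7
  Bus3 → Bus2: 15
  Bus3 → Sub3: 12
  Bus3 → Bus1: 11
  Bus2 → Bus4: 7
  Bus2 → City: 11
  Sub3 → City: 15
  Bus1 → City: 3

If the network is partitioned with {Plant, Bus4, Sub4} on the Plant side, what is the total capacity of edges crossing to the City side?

Edges leaving {Plant, Bus4, Sub4}: Bus4→Sub1 (12), Sub4→Sub1 (11), Sub4→Bus3 (2).
Cut capacity = 12 + 11 + 2 = 25.

25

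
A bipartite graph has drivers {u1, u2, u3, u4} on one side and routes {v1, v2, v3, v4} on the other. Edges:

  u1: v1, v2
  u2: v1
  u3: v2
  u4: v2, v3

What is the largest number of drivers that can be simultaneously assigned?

Unit-capacity flow: source→left, listed edges, right→sink; max matching = max flow.
Augmenting path u1→v1 (+1); matched 1.
Augmenting path u3→v2 (+1); matched 2.
Augmenting path u4→v3 (+1); matched 3.
No augmenting path remains; maximum matching = 3.
König certificate: {u4, v1, v2} is a vertex cover of size 3 (every listed pair touches it), so no matching can be larger.

3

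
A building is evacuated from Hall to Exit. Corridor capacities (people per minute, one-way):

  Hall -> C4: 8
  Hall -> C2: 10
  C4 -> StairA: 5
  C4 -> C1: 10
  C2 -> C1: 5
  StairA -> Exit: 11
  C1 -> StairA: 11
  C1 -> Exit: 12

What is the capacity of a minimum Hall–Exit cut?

Augment Hall→C4→StairA→Exit: bottleneck 5, flow now 5.
Augment Hall→C4→C1→Exit: bottleneck 3, flow now 8.
Augment Hall→C2→C1→Exit: bottleneck 5, flow now 13.
No augmenting path remains; maximum flow = 13.
By max-flow min-cut, the minimum cut capacity equals the max flow.
In the residual graph, reachable from Hall: {Hall, C2}.
Min-cut edges: Hall→C4 (8), C2→C1 (5); capacity 8 + 5 = 13.

13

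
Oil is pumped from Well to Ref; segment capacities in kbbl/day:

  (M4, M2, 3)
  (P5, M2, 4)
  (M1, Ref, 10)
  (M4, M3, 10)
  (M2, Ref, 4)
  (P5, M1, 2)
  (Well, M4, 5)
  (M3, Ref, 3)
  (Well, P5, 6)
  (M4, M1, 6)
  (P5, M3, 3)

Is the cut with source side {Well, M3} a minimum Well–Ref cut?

Given cut capacity: 6 + 5 + 3 = 14.
Augment Well→P5→M1→Ref: bottleneck 2, flow now 2.
Augment Well→P5→M3→Ref: bottleneck 3, flow now 5.
Augment Well→P5→M2→Ref: bottleneck 1, flow now 6.
Augment Well→M4→M1→Ref: bottleneck 5, flow now 11.
No augmenting path remains; maximum flow = 11.
In the residual graph, reachable from Well: {Well}.
Min-cut edges: Well→P5 (6), Well→M4 (5); capacity 6 + 5 = 11.
Cut capacity 14 exceeds the max flow 11, so it is not minimum.

No — its capacity is 14, but the minimum cut has capacity 11.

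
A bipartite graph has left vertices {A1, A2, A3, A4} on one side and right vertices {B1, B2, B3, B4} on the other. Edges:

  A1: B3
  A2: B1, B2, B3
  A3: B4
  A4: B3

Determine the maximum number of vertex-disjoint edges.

3

Unit-capacity flow: source→left, listed edges, right→sink; max matching = max flow.
Augmenting path A1→B3 (+1); matched 1.
Augmenting path A2→B1 (+1); matched 2.
Augmenting path A3→B4 (+1); matched 3.
No augmenting path remains; maximum matching = 3.
König certificate: {A2, A3, B3} is a vertex cover of size 3 (every listed pair touches it), so no matching can be larger.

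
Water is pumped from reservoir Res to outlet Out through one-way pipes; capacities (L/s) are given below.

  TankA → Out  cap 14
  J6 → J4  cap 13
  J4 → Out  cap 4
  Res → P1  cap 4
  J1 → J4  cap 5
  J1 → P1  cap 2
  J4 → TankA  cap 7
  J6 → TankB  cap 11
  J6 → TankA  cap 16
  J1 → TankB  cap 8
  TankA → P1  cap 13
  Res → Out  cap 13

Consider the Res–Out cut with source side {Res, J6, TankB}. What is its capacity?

Edges leaving {Res, J6, TankB}: Res→P1 (4), Res→Out (13), J6→J4 (13), J6→TankA (16).
Cut capacity = 4 + 13 + 13 + 16 = 46.

46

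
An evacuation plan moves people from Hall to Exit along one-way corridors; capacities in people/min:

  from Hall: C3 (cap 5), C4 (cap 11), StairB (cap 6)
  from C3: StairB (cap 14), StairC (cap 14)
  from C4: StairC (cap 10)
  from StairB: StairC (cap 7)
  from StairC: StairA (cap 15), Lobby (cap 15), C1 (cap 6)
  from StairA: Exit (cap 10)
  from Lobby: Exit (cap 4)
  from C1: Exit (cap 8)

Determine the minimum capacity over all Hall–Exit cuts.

Augment Hall→C3→StairC→StairA→Exit: bottleneck 5, flow now 5.
Augment Hall→C4→StairC→StairA→Exit: bottleneck 5, flow now 10.
Augment Hall→C4→StairC→Lobby→Exit: bottleneck 4, flow now 14.
Augment Hall→C4→StairC→C1→Exit: bottleneck 1, flow now 15.
Augment Hall→StairB→StairC→C1→Exit: bottleneck 5, flow now 20.
No augmenting path remains; maximum flow = 20.
By max-flow min-cut, the minimum cut capacity equals the max flow.
In the residual graph, reachable from Hall: {Hall, C3, C4, StairB, StairC, StairA, Lobby}.
Min-cut edges: StairC→C1 (6), StairA→Exit (10), Lobby→Exit (4); capacity 6 + 10 + 4 = 20.

20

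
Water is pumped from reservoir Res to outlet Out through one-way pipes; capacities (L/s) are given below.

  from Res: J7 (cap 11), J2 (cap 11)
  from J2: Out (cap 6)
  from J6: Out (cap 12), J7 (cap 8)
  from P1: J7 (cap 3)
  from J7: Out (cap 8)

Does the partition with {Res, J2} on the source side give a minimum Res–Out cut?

Given cut capacity: 11 + 6 = 17.
Augment Res→J2→Out: bottleneck 6, flow now 6.
Augment Res→J7→Out: bottleneck 8, flow now 14.
No augmenting path remains; maximum flow = 14.
In the residual graph, reachable from Res: {Res, J2, J7}.
Min-cut edges: J2→Out (6), J7→Out (8); capacity 6 + 8 = 14.
Cut capacity 17 exceeds the max flow 14, so it is not minimum.

No — its capacity is 17, but the minimum cut has capacity 14.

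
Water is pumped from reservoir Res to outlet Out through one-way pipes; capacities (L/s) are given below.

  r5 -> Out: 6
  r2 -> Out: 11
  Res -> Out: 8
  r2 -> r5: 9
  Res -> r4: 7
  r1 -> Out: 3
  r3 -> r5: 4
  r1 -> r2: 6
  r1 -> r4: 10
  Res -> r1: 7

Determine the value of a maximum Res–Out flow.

15

Augment Res→Out: bottleneck 8, flow now 8.
Augment Res→r1→Out: bottleneck 3, flow now 11.
Augment Res→r1→r2→Out: bottleneck 4, flow now 15.
No augmenting path remains; maximum flow = 15.
In the residual graph, reachable from Res: {Res, r4}.
Min-cut edges: Res→r1 (7), Res→Out (8); capacity 7 + 8 = 15.
This cut is saturated, so no flow can exceed 15.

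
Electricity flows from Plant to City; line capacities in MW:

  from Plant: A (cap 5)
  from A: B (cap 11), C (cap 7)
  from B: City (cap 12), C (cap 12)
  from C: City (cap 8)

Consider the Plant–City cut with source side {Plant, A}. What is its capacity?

Edges leaving {Plant, A}: A→B (11), A→C (7).
Cut capacity = 11 + 7 = 18.

18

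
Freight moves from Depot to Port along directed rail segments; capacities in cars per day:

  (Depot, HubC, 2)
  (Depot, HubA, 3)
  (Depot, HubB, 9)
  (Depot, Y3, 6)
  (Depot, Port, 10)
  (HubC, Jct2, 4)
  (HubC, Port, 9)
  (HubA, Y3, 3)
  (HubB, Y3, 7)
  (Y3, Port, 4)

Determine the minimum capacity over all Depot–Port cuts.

Augment Depot→Port: bottleneck 10, flow now 10.
Augment Depot→HubC→Port: bottleneck 2, flow now 12.
Augment Depot→Y3→Port: bottleneck 4, flow now 16.
No augmenting path remains; maximum flow = 16.
By max-flow min-cut, the minimum cut capacity equals the max flow.
In the residual graph, reachable from Depot: {Depot, HubA, HubB, Y3}.
Min-cut edges: Depot→HubC (2), Depot→Port (10), Y3→Port (4); capacity 2 + 10 + 4 = 16.

16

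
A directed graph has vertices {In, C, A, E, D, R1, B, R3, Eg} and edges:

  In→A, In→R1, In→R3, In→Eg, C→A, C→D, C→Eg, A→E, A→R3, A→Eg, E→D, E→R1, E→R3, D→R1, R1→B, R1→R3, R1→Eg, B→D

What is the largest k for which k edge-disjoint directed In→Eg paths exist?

Assign every edge capacity 1; by Menger, the answer equals the max flow.
Path In→Eg (+1); total 1.
Path In→A→Eg (+1); total 2.
Path In→R1→Eg (+1); total 3.
No residual In→Eg path; max flow = 3.
Certifying cut of size 3: {In→A, In→Eg, In→R1}.

3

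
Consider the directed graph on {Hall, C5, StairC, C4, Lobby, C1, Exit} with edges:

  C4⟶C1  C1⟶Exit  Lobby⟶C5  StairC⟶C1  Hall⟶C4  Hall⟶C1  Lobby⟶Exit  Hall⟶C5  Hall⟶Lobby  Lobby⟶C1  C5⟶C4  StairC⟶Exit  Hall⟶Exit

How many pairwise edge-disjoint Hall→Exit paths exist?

3

Assign every edge capacity 1; by Menger, the answer equals the max flow.
Path Hall→Exit (+1); total 1.
Path Hall→Lobby→Exit (+1); total 2.
Path Hall→C1→Exit (+1); total 3.
No residual Hall→Exit path; max flow = 3.
Certifying cut of size 3: {C1→Exit, Hall→Exit, Hall→Lobby}.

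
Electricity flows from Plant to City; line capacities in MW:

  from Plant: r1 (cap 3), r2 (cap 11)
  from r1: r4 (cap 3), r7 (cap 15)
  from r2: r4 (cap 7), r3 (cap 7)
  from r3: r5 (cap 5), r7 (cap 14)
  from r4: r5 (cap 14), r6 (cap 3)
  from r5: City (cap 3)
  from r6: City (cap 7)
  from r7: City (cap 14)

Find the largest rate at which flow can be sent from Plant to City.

Augment Plant→r1→r7→City: bottleneck 3, flow now 3.
Augment Plant→r2→r3→r5→City: bottleneck 3, flow now 6.
Augment Plant→r2→r3→r7→City: bottleneck 4, flow now 10.
Augment Plant→r2→r4→r6→City: bottleneck 3, flow now 13.
Augment Plant→r2→r4→r5→r3→r7→City: bottleneck 1, flow now 14. (uses reverse residual edge)
No augmenting path remains; maximum flow = 14.
In the residual graph, reachable from Plant: {Plant}.
Min-cut edges: Plant→r1 (3), Plant→r2 (11); capacity 3 + 11 = 14.
This cut is saturated, so no flow can exceed 14.

14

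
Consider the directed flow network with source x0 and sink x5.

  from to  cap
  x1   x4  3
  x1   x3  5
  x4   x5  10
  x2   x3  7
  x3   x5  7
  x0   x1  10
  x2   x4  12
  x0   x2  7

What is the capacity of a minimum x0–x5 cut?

15

Augment x0→x1→x3→x5: bottleneck 5, flow now 5.
Augment x0→x1→x4→x5: bottleneck 3, flow now 8.
Augment x0→x2→x3→x5: bottleneck 2, flow now 10.
Augment x0→x2→x4→x5: bottleneck 5, flow now 15.
No augmenting path remains; maximum flow = 15.
By max-flow min-cut, the minimum cut capacity equals the max flow.
In the residual graph, reachable from x0: {x0, x1}.
Min-cut edges: x0→x2 (7), x1→x3 (5), x1→x4 (3); capacity 7 + 5 + 3 = 15.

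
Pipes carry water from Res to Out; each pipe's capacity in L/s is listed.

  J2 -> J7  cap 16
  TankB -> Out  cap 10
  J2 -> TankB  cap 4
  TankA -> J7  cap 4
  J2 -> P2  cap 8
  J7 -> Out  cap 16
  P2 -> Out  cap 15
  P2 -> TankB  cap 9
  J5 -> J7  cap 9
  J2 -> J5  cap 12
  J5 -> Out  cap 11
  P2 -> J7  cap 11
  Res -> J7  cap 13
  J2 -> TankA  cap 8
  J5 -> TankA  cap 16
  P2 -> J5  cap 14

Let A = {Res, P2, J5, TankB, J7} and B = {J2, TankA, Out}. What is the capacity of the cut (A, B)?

Edges leaving {Res, P2, J5, TankB, J7}: P2→Out (15), J5→TankA (16), J5→Out (11), TankB→Out (10), J7→Out (16).
Cut capacity = 15 + 16 + 11 + 10 + 16 = 68.

68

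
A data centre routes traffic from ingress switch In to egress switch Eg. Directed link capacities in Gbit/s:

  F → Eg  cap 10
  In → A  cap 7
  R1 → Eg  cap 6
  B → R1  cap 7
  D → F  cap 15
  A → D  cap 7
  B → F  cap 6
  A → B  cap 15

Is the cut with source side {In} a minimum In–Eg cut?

Given cut capacity: 7 = 7.
Augment In→A→B→R1→Eg: bottleneck 6, flow now 6.
Augment In→A→B→F→Eg: bottleneck 1, flow now 7.
No augmenting path remains; maximum flow = 7.
Cut capacity 7 equals the max flow, so it is a minimum cut.

Yes — it is a minimum cut (capacity 7).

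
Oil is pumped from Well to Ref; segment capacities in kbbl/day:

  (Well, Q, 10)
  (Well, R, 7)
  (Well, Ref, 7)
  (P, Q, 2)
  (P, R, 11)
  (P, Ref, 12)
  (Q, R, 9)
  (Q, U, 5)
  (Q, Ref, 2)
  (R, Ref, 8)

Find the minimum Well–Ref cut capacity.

17

Augment Well→Ref: bottleneck 7, flow now 7.
Augment Well→Q→Ref: bottleneck 2, flow now 9.
Augment Well→R→Ref: bottleneck 7, flow now 16.
Augment Well→Q→R→Ref: bottleneck 1, flow now 17.
No augmenting path remains; maximum flow = 17.
By max-flow min-cut, the minimum cut capacity equals the max flow.
In the residual graph, reachable from Well: {Well, Q, R, U}.
Min-cut edges: Well→Ref (7), Q→Ref (2), R→Ref (8); capacity 7 + 2 + 8 = 17.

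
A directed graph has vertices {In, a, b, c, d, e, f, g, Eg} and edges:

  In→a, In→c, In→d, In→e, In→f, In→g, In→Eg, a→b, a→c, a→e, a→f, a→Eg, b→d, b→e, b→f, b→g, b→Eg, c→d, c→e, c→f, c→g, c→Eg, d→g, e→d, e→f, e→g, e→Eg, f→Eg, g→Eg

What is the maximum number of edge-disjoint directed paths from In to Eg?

Assign every edge capacity 1; by Menger, the answer equals the max flow.
Path In→Eg (+1); total 1.
Path In→a→Eg (+1); total 2.
Path In→c→Eg (+1); total 3.
Path In→e→Eg (+1); total 4.
Path In→f→Eg (+1); total 5.
Path In→g→Eg (+1); total 6.
No residual In→Eg path; max flow = 6.
Certifying cut of size 6: {In→Eg, In→a, In→c, In→e, In→f, g→Eg}.

6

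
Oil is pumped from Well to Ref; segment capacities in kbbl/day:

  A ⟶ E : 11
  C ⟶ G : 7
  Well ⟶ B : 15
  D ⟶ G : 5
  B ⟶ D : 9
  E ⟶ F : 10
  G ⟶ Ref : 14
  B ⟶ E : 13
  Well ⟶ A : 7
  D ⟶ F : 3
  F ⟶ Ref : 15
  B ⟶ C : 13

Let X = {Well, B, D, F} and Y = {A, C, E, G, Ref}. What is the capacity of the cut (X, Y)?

53

Edges leaving {Well, B, D, F}: Well→A (7), B→C (13), B→E (13), D→G (5), F→Ref (15).
Cut capacity = 7 + 13 + 13 + 5 + 15 = 53.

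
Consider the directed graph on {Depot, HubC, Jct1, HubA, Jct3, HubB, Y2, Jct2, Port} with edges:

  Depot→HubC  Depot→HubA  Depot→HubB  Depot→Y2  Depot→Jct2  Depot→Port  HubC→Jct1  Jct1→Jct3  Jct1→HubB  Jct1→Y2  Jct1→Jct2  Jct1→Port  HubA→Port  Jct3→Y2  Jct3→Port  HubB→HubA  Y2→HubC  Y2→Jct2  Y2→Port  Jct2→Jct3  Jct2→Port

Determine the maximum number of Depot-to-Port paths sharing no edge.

5

Assign every edge capacity 1; by Menger, the answer equals the max flow.
Path Depot→Port (+1); total 1.
Path Depot→HubA→Port (+1); total 2.
Path Depot→Y2→Port (+1); total 3.
Path Depot→Jct2→Port (+1); total 4.
Path Depot→HubC→Jct1→Port (+1); total 5.
No residual Depot→Port path; max flow = 5.
Certifying cut of size 5: {Depot→HubC, Depot→Jct2, Depot→Port, Depot→Y2, HubA→Port}.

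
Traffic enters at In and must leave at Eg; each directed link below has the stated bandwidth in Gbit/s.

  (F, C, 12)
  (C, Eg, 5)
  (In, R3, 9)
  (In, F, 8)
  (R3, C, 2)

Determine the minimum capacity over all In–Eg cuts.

Augment In→R3→C→Eg: bottleneck 2, flow now 2.
Augment In→F→C→Eg: bottleneck 3, flow now 5.
No augmenting path remains; maximum flow = 5.
By max-flow min-cut, the minimum cut capacity equals the max flow.
In the residual graph, reachable from In: {In, R3, F, C}.
Min-cut edges: C→Eg (5); capacity 5 = 5.

5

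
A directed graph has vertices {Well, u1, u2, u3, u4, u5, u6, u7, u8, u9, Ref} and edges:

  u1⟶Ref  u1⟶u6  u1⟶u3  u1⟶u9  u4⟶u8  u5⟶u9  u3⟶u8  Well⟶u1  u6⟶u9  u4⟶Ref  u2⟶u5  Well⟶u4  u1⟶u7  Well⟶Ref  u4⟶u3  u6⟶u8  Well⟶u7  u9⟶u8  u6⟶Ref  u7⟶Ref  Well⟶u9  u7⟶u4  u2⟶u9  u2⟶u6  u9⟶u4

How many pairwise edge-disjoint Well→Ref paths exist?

4

Assign every edge capacity 1; by Menger, the answer equals the max flow.
Path Well→Ref (+1); total 1.
Path Well→u1→Ref (+1); total 2.
Path Well→u4→Ref (+1); total 3.
Path Well→u7→Ref (+1); total 4.
No residual Well→Ref path; max flow = 4.
Certifying cut of size 4: {Well→Ref, Well→u1, Well→u7, u4→Ref}.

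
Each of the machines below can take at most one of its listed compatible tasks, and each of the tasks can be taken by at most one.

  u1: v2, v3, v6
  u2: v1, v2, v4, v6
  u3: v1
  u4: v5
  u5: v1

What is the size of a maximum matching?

Unit-capacity flow: source→left, listed edges, right→sink; max matching = max flow.
Augmenting path u1→v2 (+1); matched 1.
Augmenting path u2→v1 (+1); matched 2.
Augmenting path u4→v5 (+1); matched 3.
Augmenting path u3→v1→u2→v4 (+1); matched 4.
No augmenting path remains; maximum matching = 4.
König certificate: {u1, u2, u4, v1} is a vertex cover of size 4 (every listed pair touches it), so no matching can be larger.

4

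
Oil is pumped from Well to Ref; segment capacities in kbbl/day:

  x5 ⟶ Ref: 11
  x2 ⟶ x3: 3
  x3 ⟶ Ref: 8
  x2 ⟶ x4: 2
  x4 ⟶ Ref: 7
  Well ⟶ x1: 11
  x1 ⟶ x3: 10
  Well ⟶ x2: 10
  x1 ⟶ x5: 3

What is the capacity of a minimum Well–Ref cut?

13

Augment Well→x1→x3→Ref: bottleneck 8, flow now 8.
Augment Well→x1→x5→Ref: bottleneck 3, flow now 11.
Augment Well→x2→x4→Ref: bottleneck 2, flow now 13.
No augmenting path remains; maximum flow = 13.
By max-flow min-cut, the minimum cut capacity equals the max flow.
In the residual graph, reachable from Well: {Well, x1, x2, x3}.
Min-cut edges: x1→x5 (3), x2→x4 (2), x3→Ref (8); capacity 3 + 2 + 8 = 13.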